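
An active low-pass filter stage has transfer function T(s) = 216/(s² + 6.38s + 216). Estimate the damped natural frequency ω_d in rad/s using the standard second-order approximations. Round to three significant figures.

Matching coefficients with s² + 2ζω_n s + ω_n² gives ω_n² = 216 ⇒ ω_n = 14.7 rad/s, and ζ = 6.38/(2ω_n) = 0.217.
ω_d = 14.7·√(1 − 0.217²) = 14.3 rad/s.

ω_d ≈ 14.3 rad/s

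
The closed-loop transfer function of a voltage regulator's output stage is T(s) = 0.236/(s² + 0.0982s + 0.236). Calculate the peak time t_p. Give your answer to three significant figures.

ω_n = √0.236 = 0.486 rad/s; ζ = 0.0982/(2·0.486) = 0.101.
ω_d = 0.486·√(1 − 0.101²) = 0.483 rad/s. Then t_p = π/ω_d = 6.50 s.

t_p ≈ 6.50 s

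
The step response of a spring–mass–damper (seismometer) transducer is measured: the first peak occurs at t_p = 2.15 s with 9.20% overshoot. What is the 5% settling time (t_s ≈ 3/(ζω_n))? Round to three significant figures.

The overshoot fixes ζ = −ln(OS)/√(π²+ln²(OS)) = 0.605.
t_p = π/ω_d ⇒ ω_d = 1.46 rad/s; then ω_n = ω_d/√(1−ζ²) = 1.83 rad/s.
t_s ≈ 3/(ζω_n) = 3/(0.605·1.83) = 2.70 s.

t_s ≈ 2.70 s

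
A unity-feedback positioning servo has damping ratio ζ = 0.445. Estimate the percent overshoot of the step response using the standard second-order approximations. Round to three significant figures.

For an underdamped second-order system, %OS = 100·exp(−πζ/√(1−ζ²)).
πζ/√(1−ζ²) = π·0.445/√(1−0.198) = 1.561, so %OS = 100·e^(−1.561) = 21.0%.

%OS ≈ 21.0%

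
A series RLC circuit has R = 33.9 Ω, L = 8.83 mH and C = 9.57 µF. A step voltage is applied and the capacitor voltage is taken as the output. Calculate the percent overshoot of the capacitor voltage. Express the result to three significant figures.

For a series RLC circuit (capacitor voltage as output), ω_n = 1/√(LC) = 1/√(8.83 mH · 9.57 µF) = 3440 rad/s.
ζ = (R/2)·√(C/L) = (33.9/2)·√(9.57 µF/8.83 mH) = 0.558.
%OS = 100 e^{−πζ/√(1−ζ²)} with ζ = 0.558 gives 12.1%.

%OS ≈ 12.1%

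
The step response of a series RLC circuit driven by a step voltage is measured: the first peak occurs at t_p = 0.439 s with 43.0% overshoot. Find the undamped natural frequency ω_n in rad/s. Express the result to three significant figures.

ζ from %OS: ζ = |ln 0.430|/√(π²+ln²0.430) = 0.259.
t_p = π/ω_d ⇒ ω_d = 7.16 rad/s; then ω_n = ω_d/√(1−ζ²) = 7.41 rad/s.

ω_n ≈ 7.41 rad/s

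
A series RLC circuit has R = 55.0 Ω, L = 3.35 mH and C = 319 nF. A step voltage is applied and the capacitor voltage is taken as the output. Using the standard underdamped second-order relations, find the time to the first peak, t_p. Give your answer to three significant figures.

t_p ≈ 0.000107 s

For a series RLC circuit (capacitor voltage as output), ω_n = 1/√(LC) = 1/√(3.35 mH · 319 nF) = 30600 rad/s.
ζ = (R/2)·√(C/L) = (55.0/2)·√(319 nF/3.35 mH) = 0.268.
The damped frequency ω_d = ω_n√(1−ζ²) = 29500 rad/s. t_p = π/ω_d = 0.000107 s.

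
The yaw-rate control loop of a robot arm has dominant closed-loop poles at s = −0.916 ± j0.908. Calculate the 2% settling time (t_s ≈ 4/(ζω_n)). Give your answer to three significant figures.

For poles at −σ ± jω_d, ζω_n = σ = 0.916, so t_s ≈ 4/σ = 4.37 s.

t_s ≈ 4.37 s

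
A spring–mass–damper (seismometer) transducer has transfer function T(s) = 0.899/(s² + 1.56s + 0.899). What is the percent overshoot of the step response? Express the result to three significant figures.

%OS ≈ 1.06%

Matching coefficients with s² + 2ζω_n s + ω_n² gives ω_n² = 0.899 ⇒ ω_n = 0.948 rad/s, and ζ = 1.56/(2ω_n) = 0.823.
%OS = 100 e^{−πζ/√(1−ζ²)} with ζ = 0.823 gives 1.06%.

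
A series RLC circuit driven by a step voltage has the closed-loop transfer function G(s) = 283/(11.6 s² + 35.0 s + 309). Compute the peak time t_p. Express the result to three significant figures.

t_p ≈ 0.636 s

Dividing through by 11.6: denominator becomes s² + 3.017 s + 26.64.
So ω_n = √26.64 = 5.16 rad/s and ζ = 3.017/(2·5.16) = 0.292.
ω_d = ω_n√(1−ζ²) = 4.94 rad/s. t_p = π/ω_d = 0.636 s.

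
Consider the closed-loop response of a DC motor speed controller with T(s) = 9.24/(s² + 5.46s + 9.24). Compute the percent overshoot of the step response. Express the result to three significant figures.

ω_n = √9.24 = 3.04 rad/s; ζ = 5.46/(2·3.04) = 0.898.
%OS = 100·exp(−πζ/√(1−ζ²)) = 0.164%.

%OS ≈ 0.164%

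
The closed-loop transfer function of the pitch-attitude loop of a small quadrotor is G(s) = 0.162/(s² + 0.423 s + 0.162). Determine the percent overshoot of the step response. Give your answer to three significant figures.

%OS ≈ 14.4%

Matching coefficients with s² + 2ζω_n s + ω_n² gives ω_n² = 0.162 ⇒ ω_n = 0.402 rad/s, and ζ = 0.423/(2ω_n) = 0.525.
%OS = 100·exp(−πζ/√(1−ζ²)) = 14.4%.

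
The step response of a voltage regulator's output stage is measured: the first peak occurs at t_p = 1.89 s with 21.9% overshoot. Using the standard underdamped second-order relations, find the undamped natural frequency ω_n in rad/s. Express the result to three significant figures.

ω_n ≈ 1.85 rad/s

The overshoot fixes ζ = −ln(OS)/√(π²+ln²(OS)) = 0.435.
From t_p = π/ω_d, ω_d = π/1.89 = 1.66 rad/s, so ω_n = ω_d/√(1−ζ²) = 1.85 rad/s.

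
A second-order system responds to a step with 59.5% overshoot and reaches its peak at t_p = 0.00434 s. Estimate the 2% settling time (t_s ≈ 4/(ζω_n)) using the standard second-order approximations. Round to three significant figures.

From the overshoot, ζ = −ln(OS)/√(π²+ln²(OS)) = 0.163.
From t_p = π/ω_d, ω_d = π/0.00434 = 724 rad/s, so ω_n = ω_d/√(1−ζ²) = 734 rad/s.
t_s ≈ 4/(ζω_n) = 4/(0.163·734) = 0.0334 s.

t_s ≈ 0.0334 s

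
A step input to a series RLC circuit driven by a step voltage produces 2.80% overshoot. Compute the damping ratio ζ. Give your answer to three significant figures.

Inverting the overshoot relation: ζ = |ln 0.0280|/√(π² + ln²0.0280) = 0.751.

ζ ≈ 0.751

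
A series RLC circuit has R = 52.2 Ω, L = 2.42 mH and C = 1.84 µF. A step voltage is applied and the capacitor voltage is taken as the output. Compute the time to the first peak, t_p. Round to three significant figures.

For a series RLC circuit (capacitor voltage as output), ω_n = 1/√(LC) = 1/√(2.42 mH · 1.84 µF) = 15000 rad/s.
ζ = (R/2)·√(C/L) = (52.2/2)·√(1.84 µF/2.42 mH) = 0.720.
ω_d = 15000·√(1 − 0.720²) = 10400 rad/s. t_p = π/ω_d = 0.000302 s.

t_p ≈ 0.000302 s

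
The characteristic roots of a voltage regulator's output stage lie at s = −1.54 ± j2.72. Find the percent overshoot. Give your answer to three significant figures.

|pole| = ω_n = √(1.54² + 2.72²) = 3.13 rad/s; ζ = cos θ = σ/ω_n = 0.493.
%OS = 100·exp(−πζ/√(1−ζ²)) = 16.9%.

%OS ≈ 16.9%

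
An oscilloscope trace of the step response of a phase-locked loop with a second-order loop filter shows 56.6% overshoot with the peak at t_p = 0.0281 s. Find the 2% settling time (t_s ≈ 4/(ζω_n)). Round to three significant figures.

t_s ≈ 0.197 s

ζ from %OS: ζ = |ln 0.566|/√(π²+ln²0.566) = 0.178.
From t_p = π/ω_d, ω_d = π/0.0281 = 112 rad/s, so ω_n = ω_d/√(1−ζ²) = 114 rad/s.
t_s ≈ 4/(ζω_n) = 4/(0.178·114) = 0.197 s.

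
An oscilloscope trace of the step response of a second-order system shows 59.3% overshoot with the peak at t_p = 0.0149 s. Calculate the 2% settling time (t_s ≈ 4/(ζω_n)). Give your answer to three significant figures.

t_s ≈ 0.114 s

The overshoot fixes ζ = −ln(OS)/√(π²+ln²(OS)) = 0.164.
t_p = π/ω_d ⇒ ω_d = 211 rad/s; then ω_n = ω_d/√(1−ζ²) = 214 rad/s.
t_s ≈ 4/(ζω_n) = 4/(0.164·214) = 0.114 s.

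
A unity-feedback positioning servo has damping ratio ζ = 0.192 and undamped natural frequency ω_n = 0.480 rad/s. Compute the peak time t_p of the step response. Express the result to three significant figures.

The damped frequency is ω_d = ω_n√(1−ζ²) = 0.480·√(1−0.0369) = 0.471 rad/s.
Peak time t_p = π/ω_d = π/0.471 = 6.67 s.

t_p ≈ 6.67 s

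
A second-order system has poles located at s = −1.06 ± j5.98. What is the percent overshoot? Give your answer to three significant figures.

|pole| = ω_n = √(1.06² + 5.98²) = 6.07 rad/s; ζ = cos θ = σ/ω_n = 0.175.
%OS = 100·exp(−πζ/√(1−ζ²)) = 57.3%.

%OS ≈ 57.3%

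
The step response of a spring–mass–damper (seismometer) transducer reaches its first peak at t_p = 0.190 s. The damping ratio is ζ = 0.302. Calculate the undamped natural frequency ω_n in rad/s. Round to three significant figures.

ω_n ≈ 17.3 rad/s

Peak time t_p = π/ω_d, so ω_d = π/t_p = π/0.190 = 16.5 rad/s.
ω_n = ω_d/√(1−ζ²) = 16.5/√0.909 = 17.3 rad/s.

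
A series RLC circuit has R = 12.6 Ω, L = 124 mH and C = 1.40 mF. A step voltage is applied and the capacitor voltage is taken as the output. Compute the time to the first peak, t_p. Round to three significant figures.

For a series RLC circuit (capacitor voltage as output), ω_n = 1/√(LC) = 1/√(124 mH · 1.40 mF) = 75.9 rad/s.
ζ = (R/2)·√(C/L) = (12.6/2)·√(1.40 mF/124 mH) = 0.669.
The damped frequency ω_d = ω_n√(1−ζ²) = 56.4 rad/s. t_p = π/ω_d = 0.0557 s.

t_p ≈ 0.0557 s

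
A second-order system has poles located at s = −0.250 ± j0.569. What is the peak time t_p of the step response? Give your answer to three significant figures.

t_p ≈ 5.52 s

t_p = π/ω_d with ω_d = 0.569 (the imaginary part), so t_p = 5.52 s.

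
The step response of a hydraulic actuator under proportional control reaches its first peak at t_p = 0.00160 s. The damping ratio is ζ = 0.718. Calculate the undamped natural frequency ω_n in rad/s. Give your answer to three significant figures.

ω_n ≈ 2820 rad/s

Peak time t_p = π/ω_d, so ω_d = π/t_p = π/0.00160 = 1960 rad/s.
ω_n = ω_d/√(1−ζ²) = 1960/√0.484 = 2820 rad/s.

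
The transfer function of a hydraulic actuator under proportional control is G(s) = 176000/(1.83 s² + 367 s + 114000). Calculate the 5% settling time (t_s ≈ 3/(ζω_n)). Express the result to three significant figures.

t_s ≈ 0.0299 s

Dividing through by 1.83: denominator becomes s² + 200.5 s + 62300.
So ω_n = √62300 = 250 rad/s and ζ = 200.5/(2·250) = 0.402.
t_s ≈ 3/(ζω_n) = 0.0299 s.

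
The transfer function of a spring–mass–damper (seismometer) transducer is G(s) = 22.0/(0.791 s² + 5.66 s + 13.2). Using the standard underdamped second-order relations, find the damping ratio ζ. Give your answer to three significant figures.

Dividing through by 0.791: denominator becomes s² + 7.155 s + 16.69.
So ω_n = √16.69 = 4.09 rad/s and ζ = 7.155/(2·4.09) = 0.876.

ζ ≈ 0.876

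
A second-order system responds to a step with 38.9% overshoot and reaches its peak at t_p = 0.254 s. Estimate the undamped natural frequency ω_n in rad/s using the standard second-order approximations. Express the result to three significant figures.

The overshoot fixes ζ = −ln(OS)/√(π²+ln²(OS)) = 0.288.
From t_p = π/ω_d, ω_d = π/0.254 = 12.4 rad/s, so ω_n = ω_d/√(1−ζ²) = 12.9 rad/s.

ω_n ≈ 12.9 rad/s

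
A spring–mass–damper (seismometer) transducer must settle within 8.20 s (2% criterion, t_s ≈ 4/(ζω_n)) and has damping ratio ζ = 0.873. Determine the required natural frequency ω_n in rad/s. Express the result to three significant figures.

Rearranging t_s ≈ 4/(ζω_n) gives ω_n = 4/(ζ·t_s) = 4/(0.873 × 8.20) = 0.559 rad/s.

ω_n ≈ 0.559 rad/s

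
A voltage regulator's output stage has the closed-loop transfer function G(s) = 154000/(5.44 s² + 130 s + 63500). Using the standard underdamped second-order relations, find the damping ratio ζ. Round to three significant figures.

ζ ≈ 0.111

Dividing through by 5.44: denominator becomes s² + 23.90 s + 11670.
So ω_n = √11670 = 108 rad/s and ζ = 23.90/(2·108) = 0.111.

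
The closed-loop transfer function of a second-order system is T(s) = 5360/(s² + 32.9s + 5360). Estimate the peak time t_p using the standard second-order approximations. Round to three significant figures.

t_p ≈ 0.0440 s

Comparing the denominator to s² + 2ζω_n s + ω_n²: ω_n = √5360 = 73.2 rad/s, and 2ζω_n = 32.9 so ζ = 32.9/(2·73.2) = 0.225.
ω_d = 73.2·√(1 − 0.225²) = 71.3 rad/s. Then t_p = π/ω_d = 0.0440 s.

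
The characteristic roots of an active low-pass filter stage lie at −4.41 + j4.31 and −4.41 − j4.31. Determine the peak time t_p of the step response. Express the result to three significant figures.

t_p = π/ω_d with ω_d = 4.31 (the imaginary part), so t_p = 0.729 s.

t_p ≈ 0.729 s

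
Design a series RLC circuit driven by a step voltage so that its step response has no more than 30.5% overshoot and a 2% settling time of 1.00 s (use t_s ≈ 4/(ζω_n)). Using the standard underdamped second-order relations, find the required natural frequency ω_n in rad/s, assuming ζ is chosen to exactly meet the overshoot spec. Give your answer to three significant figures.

ζ = −ln(OS)/√(π² + (ln OS)²). With OS = 0.305, ln OS = −1.187 and ζ = 1.187/3.359 = 0.354.
From t_s ≈ 4/(ζω_n): ω_n = 4/(ζ·t_s) = 4/(0.354·1.00) = 11.3 rad/s.

ω_n ≈ 11.3 rad/s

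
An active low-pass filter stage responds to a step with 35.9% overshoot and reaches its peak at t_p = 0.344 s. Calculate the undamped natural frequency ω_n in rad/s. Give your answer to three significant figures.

ω_n ≈ 9.61 rad/s

The overshoot fixes ζ = −ln(OS)/√(π²+ln²(OS)) = 0.310.
From t_p = π/ω_d, ω_d = π/0.344 = 9.13 rad/s, so ω_n = ω_d/√(1−ζ²) = 9.61 rad/s.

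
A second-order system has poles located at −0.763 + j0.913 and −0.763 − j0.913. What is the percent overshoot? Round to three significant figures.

The poles are at −σ ± jω_d with σ = 0.763 and ω_d = 0.913, so ω_n = √(σ²+ω_d²) = 1.19 rad/s and ζ = σ/ω_n = 0.641.
%OS = 100·exp(−πζ/√(1−ζ²)) = 7.24%.

%OS ≈ 7.24%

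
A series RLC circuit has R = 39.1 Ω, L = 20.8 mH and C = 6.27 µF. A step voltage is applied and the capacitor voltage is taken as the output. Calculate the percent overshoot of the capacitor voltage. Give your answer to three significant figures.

%OS ≈ 32.2%

For a series RLC circuit (capacitor voltage as output), ω_n = 1/√(LC) = 1/√(20.8 mH · 6.27 µF) = 2770 rad/s.
ζ = (R/2)·√(C/L) = (39.1/2)·√(6.27 µF/20.8 mH) = 0.339.
%OS = 100 e^{−πζ/√(1−ζ²)} with ζ = 0.339 gives 32.2%.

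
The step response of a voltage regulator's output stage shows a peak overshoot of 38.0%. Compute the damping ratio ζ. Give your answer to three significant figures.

ζ = −ln(OS)/√(π² + (ln OS)²). With OS = 0.380, ln OS = −0.9676 and ζ = 0.9676/3.287 = 0.294.

ζ ≈ 0.294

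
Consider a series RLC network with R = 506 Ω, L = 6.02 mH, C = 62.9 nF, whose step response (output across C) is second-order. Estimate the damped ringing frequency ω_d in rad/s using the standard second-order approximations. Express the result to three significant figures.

ω_d ≈ 29600 rad/s

For a series RLC circuit (capacitor voltage as output), ω_n = 1/√(LC) = 1/√(6.02 mH · 62.9 nF) = 51400 rad/s.
ζ = (R/2)·√(C/L) = (506/2)·√(62.9 nF/6.02 mH) = 0.818.
The damped frequency ω_d = ω_n√(1−ζ²) = 29600 rad/s.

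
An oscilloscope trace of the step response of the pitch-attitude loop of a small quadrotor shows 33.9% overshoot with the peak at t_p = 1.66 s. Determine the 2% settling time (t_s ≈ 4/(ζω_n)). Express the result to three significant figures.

t_s ≈ 6.14 s

The overshoot fixes ζ = −ln(OS)/√(π²+ln²(OS)) = 0.326.
t_p = π/ω_d ⇒ ω_d = 1.89 rad/s; then ω_n = ω_d/√(1−ζ²) = 2.00 rad/s.
t_s ≈ 4/(ζω_n) = 4/(0.326·2.00) = 6.14 s.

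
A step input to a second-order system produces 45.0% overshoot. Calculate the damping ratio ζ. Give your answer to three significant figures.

ζ = −ln(OS)/√(π² + (ln OS)²). With OS = 0.450, ln OS = −0.7985 and ζ = 0.7985/3.241 = 0.246.

ζ ≈ 0.246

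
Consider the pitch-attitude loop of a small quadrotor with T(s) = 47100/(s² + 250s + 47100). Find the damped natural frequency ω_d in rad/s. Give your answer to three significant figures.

ω_d ≈ 177 rad/s

Matching coefficients with s² + 2ζω_n s + ω_n² gives ω_n² = 47100 ⇒ ω_n = 217 rad/s, and ζ = 250/(2ω_n) = 0.576.
The damped frequency ω_d = ω_n√(1−ζ²) = 177 rad/s.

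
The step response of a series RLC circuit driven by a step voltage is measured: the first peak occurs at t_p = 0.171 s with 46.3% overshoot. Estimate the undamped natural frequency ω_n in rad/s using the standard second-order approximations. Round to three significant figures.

ω_n ≈ 18.9 rad/s

From the overshoot, ζ = −ln(OS)/√(π²+ln²(OS)) = 0.238.
t_p = π/ω_d ⇒ ω_d = 18.4 rad/s; then ω_n = ω_d/√(1−ζ²) = 18.9 rad/s.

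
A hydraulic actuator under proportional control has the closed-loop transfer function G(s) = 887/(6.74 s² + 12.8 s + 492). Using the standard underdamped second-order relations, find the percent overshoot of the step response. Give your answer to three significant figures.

%OS ≈ 70.4%

Dividing through by 6.74: denominator becomes s² + 1.899 s + 73.00.
So ω_n = √73.00 = 8.54 rad/s and ζ = 1.899/(2·8.54) = 0.111.
%OS = 100 e^{−πζ/√(1−ζ²)} with ζ = 0.111 gives 70.4%.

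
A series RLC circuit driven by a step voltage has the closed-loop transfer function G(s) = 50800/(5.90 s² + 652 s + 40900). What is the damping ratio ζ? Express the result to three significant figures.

ζ ≈ 0.664

Dividing through by 5.90: denominator becomes s² + 110.5 s + 6932.
So ω_n = √6932 = 83.3 rad/s and ζ = 110.5/(2·83.3) = 0.664.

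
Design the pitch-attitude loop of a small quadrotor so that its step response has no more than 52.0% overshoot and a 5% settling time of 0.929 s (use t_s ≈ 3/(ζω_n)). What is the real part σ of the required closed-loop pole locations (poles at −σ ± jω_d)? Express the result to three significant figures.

σ ≈ 3.23

The settling-time spec alone fixes σ = ζω_n = 3/t_s = 3/0.929 = 3.23.
(Overshoot then fixes ζ = 0.204 and hence ω_d = σ·√(1−ζ²)/ζ = 15.5 rad/s.)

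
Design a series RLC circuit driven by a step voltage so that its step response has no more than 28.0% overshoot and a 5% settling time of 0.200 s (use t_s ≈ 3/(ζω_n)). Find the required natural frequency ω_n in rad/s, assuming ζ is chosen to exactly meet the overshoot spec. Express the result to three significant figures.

ω_n ≈ 39.9 rad/s

Inverting the overshoot relation: ζ = |ln 0.280|/√(π² + ln²0.280) = 0.376.
Then ω_n = 3/(ζ t_s) = 3/(0.376 × 0.200) = 39.9 rad/s.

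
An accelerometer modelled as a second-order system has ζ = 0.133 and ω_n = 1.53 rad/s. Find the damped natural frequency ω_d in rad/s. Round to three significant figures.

ω_d ≈ 1.52 rad/s

ω_d = ω_n√(1−ζ²) = 1.53·√0.982 = 1.52 rad/s.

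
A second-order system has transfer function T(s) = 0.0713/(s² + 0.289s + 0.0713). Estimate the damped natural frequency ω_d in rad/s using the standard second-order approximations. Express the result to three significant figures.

ω_d ≈ 0.225 rad/s

Comparing the denominator to s² + 2ζω_n s + ω_n²: ω_n = √0.0713 = 0.267 rad/s, and 2ζω_n = 0.289 so ζ = 0.289/(2·0.267) = 0.541.
ω_d = ω_n√(1−ζ²) = 0.225 rad/s.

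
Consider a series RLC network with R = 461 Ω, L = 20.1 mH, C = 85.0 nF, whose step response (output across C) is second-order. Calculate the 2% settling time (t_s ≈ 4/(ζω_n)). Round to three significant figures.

For a series RLC circuit (capacitor voltage as output), ω_n = 1/√(LC) = 1/√(20.1 mH · 85.0 nF) = 24200 rad/s.
ζ = (R/2)·√(C/L) = (461/2)·√(85.0 nF/20.1 mH) = 0.474.
t_s ≈ 4/(ζω_n) = 0.000349 s.

t_s ≈ 0.000349 s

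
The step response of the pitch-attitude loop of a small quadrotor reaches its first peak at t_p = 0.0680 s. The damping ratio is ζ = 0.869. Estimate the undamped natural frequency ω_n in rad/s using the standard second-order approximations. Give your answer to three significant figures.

Peak time t_p = π/ω_d, so ω_d = π/t_p = π/0.0680 = 46.2 rad/s.
ω_n = ω_d/√(1−ζ²) = 46.2/√0.245 = 93.4 rad/s.

ω_n ≈ 93.4 rad/s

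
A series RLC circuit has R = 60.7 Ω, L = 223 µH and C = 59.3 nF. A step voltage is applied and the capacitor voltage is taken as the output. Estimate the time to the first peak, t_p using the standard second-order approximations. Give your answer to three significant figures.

t_p ≈ 0.0000131 s

For a series RLC circuit (capacitor voltage as output), ω_n = 1/√(LC) = 1/√(223 µH · 59.3 nF) = 275000 rad/s.
ζ = (R/2)·√(C/L) = (60.7/2)·√(59.3 nF/223 µH) = 0.495.
ω_d = ω_n√(1−ζ²) = 239000 rad/s. t_p = π/ω_d = 0.0000131 s.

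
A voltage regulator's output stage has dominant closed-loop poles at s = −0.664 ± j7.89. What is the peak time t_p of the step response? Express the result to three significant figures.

t_p ≈ 0.398 s

t_p = π/ω_d with ω_d = 7.89 (the imaginary part), so t_p = 0.398 s.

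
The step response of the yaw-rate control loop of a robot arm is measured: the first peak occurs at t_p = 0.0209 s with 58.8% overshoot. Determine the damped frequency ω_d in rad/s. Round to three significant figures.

t_p = π/ω_d, so ω_d = π/0.0209 = 150 rad/s.

ω_d ≈ 150 rad/s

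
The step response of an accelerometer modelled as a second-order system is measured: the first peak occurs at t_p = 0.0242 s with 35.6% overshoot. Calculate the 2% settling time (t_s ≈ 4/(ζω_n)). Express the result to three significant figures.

From the overshoot, ζ = −ln(OS)/√(π²+ln²(OS)) = 0.312.
t_p = π/ω_d ⇒ ω_d = 130 rad/s; then ω_n = ω_d/√(1−ζ²) = 137 rad/s.
t_s ≈ 4/(ζω_n) = 4/(0.312·137) = 0.0937 s.

t_s ≈ 0.0937 s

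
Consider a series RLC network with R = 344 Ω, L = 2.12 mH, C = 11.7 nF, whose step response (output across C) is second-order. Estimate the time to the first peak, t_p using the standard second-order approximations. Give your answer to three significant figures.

For a series RLC circuit (capacitor voltage as output), ω_n = 1/√(LC) = 1/√(2.12 mH · 11.7 nF) = 201000 rad/s.
ζ = (R/2)·√(C/L) = (344/2)·√(11.7 nF/2.12 mH) = 0.404.
ω_d = ω_n√(1−ζ²) = 184000 rad/s. t_p = π/ω_d = 0.0000171 s.

t_p ≈ 0.0000171 s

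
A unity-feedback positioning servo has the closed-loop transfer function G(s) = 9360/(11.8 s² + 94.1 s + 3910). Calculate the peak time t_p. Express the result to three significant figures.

t_p ≈ 0.177 s

Dividing through by 11.8: denominator becomes s² + 7.975 s + 331.4.
So ω_n = √331.4 = 18.2 rad/s and ζ = 7.975/(2·18.2) = 0.219.
ω_d = ω_n√(1−ζ²) = 17.8 rad/s. t_p = π/ω_d = 0.177 s.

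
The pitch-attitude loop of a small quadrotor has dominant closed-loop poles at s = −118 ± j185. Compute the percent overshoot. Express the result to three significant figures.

With σ = 118, ω_d = 185: ω_n = √(σ²+ω_d²) = 219 rad/s, ζ = σ/ω_n = 0.538.
Overshoot: exp(−π·0.538/√(1−0.538²)) = 0.135, i.e. 13.5%.

%OS ≈ 13.5%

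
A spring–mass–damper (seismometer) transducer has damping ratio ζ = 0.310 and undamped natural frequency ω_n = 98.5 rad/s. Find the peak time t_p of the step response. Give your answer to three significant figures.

The damped frequency is ω_d = ω_n√(1−ζ²) = 98.5·√(1−0.0961) = 93.6 rad/s.
Peak time t_p = π/ω_d = π/93.6 = 0.0335 s.

t_p ≈ 0.0335 s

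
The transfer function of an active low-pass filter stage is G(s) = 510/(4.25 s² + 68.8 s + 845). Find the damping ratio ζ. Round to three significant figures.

ζ ≈ 0.574

Dividing through by 4.25: denominator becomes s² + 16.19 s + 198.8.
So ω_n = √198.8 = 14.1 rad/s and ζ = 16.19/(2·14.1) = 0.574.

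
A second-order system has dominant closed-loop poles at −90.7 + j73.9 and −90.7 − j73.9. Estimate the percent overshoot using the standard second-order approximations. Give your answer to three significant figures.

%OS ≈ 2.12%

With σ = 90.7, ω_d = 73.9: ω_n = √(σ²+ω_d²) = 117 rad/s, ζ = σ/ω_n = 0.775.
Overshoot: exp(−π·0.775/√(1−0.775²)) = 0.0212, i.e. 2.12%.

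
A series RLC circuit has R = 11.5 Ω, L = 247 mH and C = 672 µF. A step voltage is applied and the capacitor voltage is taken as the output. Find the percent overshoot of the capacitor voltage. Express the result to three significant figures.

For a series RLC circuit (capacitor voltage as output), ω_n = 1/√(LC) = 1/√(247 mH · 672 µF) = 77.6 rad/s.
ζ = (R/2)·√(C/L) = (11.5/2)·√(672 µF/247 mH) = 0.300.
Overshoot: exp(−π·0.300/√(1−0.300²)) = 0.372, i.e. 37.2%.

%OS ≈ 37.2%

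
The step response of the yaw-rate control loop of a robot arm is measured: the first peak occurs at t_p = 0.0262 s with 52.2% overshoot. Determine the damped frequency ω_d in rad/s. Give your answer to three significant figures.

ω_d ≈ 120 rad/s

t_p = π/ω_d, so ω_d = π/0.0262 = 120 rad/s.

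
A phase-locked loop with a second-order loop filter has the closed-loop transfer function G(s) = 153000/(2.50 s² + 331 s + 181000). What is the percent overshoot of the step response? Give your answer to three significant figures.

Dividing through by 2.50: denominator becomes s² + 132.4 s + 72400.
So ω_n = √72400 = 269 rad/s and ζ = 132.4/(2·269) = 0.246.
%OS = 100 e^{−πζ/√(1−ζ²)} with ζ = 0.246 gives 45.0%.

%OS ≈ 45.0%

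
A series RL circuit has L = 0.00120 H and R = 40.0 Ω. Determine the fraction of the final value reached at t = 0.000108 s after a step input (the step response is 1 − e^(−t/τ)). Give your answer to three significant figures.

y/y_∞ ≈ 0.973

τ = L/R = 0.00120/40.0 = 0.0000300 s.
y(t)/y_∞ = 1 − e^(−t/τ) = 1 − e^(−0.000108/0.0000300) = 1 − e^(−3.60) = 0.973.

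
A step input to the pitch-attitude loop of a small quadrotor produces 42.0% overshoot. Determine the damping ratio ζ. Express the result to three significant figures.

Inverting the overshoot relation: ζ = |ln 0.420|/√(π² + ln²0.420) = 0.266.

ζ ≈ 0.266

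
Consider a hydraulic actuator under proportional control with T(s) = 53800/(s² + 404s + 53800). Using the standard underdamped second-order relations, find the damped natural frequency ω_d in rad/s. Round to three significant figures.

ω_d ≈ 114 rad/s

Matching coefficients with s² + 2ζω_n s + ω_n² gives ω_n² = 53800 ⇒ ω_n = 232 rad/s, and ζ = 404/(2ω_n) = 0.871.
ω_d = ω_n√(1−ζ²) = 114 rad/s.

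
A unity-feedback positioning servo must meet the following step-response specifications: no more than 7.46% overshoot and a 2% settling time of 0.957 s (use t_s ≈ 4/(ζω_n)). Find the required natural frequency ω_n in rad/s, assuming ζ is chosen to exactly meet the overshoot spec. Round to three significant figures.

ζ = −ln(OS)/√(π² + (ln OS)²). With OS = 0.0746, ln OS = −2.596 and ζ = 2.596/4.075 = 0.637.
From t_s ≈ 4/(ζω_n): ω_n = 4/(ζ·t_s) = 4/(0.637·0.957) = 6.56 rad/s.

ω_n ≈ 6.56 rad/s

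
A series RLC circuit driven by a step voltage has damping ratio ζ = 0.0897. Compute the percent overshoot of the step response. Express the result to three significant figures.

%OS ≈ 75.4%

For an underdamped second-order system, %OS = 100·exp(−πζ/√(1−ζ²)).
πζ/√(1−ζ²) = π·0.0897/√(1−0.00805) = 0.2829, so %OS = 100·e^(−0.2829) = 75.4%.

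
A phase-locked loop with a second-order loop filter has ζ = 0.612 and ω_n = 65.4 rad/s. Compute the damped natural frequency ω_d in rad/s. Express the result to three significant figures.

ω_d = ω_n√(1−ζ²) = 65.4·√0.625 = 51.7 rad/s.

ω_d ≈ 51.7 rad/s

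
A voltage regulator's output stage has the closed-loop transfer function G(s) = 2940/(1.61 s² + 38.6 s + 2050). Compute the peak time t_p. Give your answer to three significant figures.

Dividing through by 1.61: denominator becomes s² + 23.98 s + 1273.
So ω_n = √1273 = 35.7 rad/s and ζ = 23.98/(2·35.7) = 0.336.
ω_d = ω_n√(1−ζ²) = 33.6 rad/s. t_p = π/ω_d = 0.0935 s.

t_p ≈ 0.0935 s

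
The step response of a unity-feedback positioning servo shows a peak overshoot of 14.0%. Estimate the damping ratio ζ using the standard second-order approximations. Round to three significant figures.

ζ ≈ 0.531

From %OS = 100·exp(−πζ/√(1−ζ²)), invert to get ζ = −ln(OS)/√(π² + ln²(OS)) with OS = 0.140.
−ln 0.140 = 1.966, so ζ = 1.966/√(π² + 3.866) = 0.531.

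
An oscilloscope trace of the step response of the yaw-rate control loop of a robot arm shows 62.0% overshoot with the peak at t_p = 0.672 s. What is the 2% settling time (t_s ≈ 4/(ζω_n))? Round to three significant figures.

t_s ≈ 5.62 s

The overshoot fixes ζ = −ln(OS)/√(π²+ln²(OS)) = 0.150.
t_p = π/ω_d ⇒ ω_d = 4.67 rad/s; then ω_n = ω_d/√(1−ζ²) = 4.73 rad/s.
t_s ≈ 4/(ζω_n) = 4/(0.150·4.73) = 5.62 s.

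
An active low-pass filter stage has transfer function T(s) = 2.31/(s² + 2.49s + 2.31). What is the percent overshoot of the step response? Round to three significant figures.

ω_n = √2.31 = 1.52 rad/s; ζ = 2.49/(2·1.52) = 0.819.
%OS = 100·exp(−πζ/√(1−ζ²)) = 1.13%.

%OS ≈ 1.13%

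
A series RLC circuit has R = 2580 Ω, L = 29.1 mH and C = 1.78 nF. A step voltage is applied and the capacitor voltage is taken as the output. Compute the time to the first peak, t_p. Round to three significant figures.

t_p ≈ 0.0000239 s

For a series RLC circuit (capacitor voltage as output), ω_n = 1/√(LC) = 1/√(29.1 mH · 1.78 nF) = 139000 rad/s.
ζ = (R/2)·√(C/L) = (2580/2)·√(1.78 nF/29.1 mH) = 0.319.
ω_d = ω_n√(1−ζ²) = 132000 rad/s. t_p = π/ω_d = 0.0000239 s.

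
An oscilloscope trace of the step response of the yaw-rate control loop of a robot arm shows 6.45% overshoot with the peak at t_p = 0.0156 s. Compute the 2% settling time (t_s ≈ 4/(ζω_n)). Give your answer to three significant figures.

The overshoot fixes ζ = −ln(OS)/√(π²+ln²(OS)) = 0.657.
From t_p = π/ω_d, ω_d = π/0.0156 = 201 rad/s, so ω_n = ω_d/√(1−ζ²) = 267 rad/s.
t_s ≈ 4/(ζω_n) = 4/(0.657·267) = 0.0228 s.

t_s ≈ 0.0228 s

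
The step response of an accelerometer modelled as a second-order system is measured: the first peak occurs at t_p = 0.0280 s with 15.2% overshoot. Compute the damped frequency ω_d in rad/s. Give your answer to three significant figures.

t_p = π/ω_d, so ω_d = π/0.0280 = 112 rad/s.

ω_d ≈ 112 rad/s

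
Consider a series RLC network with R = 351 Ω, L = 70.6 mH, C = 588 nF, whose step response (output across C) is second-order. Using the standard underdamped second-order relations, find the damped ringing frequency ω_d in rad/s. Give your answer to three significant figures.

ω_d ≈ 4230 rad/s

For a series RLC circuit (capacitor voltage as output), ω_n = 1/√(LC) = 1/√(70.6 mH · 588 nF) = 4910 rad/s.
ζ = (R/2)·√(C/L) = (351/2)·√(588 nF/70.6 mH) = 0.506.
ω_d = ω_n√(1−ζ²) = 4230 rad/s.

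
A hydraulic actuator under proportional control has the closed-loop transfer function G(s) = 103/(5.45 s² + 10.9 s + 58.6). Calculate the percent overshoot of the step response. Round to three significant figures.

%OS ≈ 36.6%

Dividing through by 5.45: denominator becomes s² + 2.000 s + 10.75.
So ω_n = √10.75 = 3.28 rad/s and ζ = 2.000/(2·3.28) = 0.305.
%OS = 100·exp(−πζ/√(1−ζ²)) = 36.6%.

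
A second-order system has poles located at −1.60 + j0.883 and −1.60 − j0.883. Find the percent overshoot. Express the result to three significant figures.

The poles are at −σ ± jω_d with σ = 1.60 and ω_d = 0.883, so ω_n = √(σ²+ω_d²) = 1.83 rad/s and ζ = σ/ω_n = 0.876.
%OS = 100 e^{−πζ/√(1−ζ²)} with ζ = 0.876 gives 0.337%.

%OS ≈ 0.337%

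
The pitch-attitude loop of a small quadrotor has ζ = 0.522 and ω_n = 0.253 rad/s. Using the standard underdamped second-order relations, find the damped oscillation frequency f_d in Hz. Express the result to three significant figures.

f_d ≈ 0.0343 Hz

ω_d = ω_n√(1−ζ²) = 0.253·√0.728 = 0.216 rad/s.
f_d = ω_d/(2π) = 0.0343 Hz.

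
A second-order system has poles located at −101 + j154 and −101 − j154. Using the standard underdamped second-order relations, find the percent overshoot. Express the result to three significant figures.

|pole| = ω_n = √(101² + 154²) = 184 rad/s; ζ = cos θ = σ/ω_n = 0.548.
Overshoot: exp(−π·0.548/√(1−0.548²)) = 0.127, i.e. 12.7%.

%OS ≈ 12.7%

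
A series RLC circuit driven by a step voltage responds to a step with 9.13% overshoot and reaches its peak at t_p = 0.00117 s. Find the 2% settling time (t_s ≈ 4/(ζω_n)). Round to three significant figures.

t_s ≈ 0.00196 s

The overshoot fixes ζ = −ln(OS)/√(π²+ln²(OS)) = 0.606.
t_p = π/ω_d ⇒ ω_d = 2690 rad/s; then ω_n = ω_d/√(1−ζ²) = 3380 rad/s.
t_s ≈ 4/(ζω_n) = 4/(0.606·3380) = 0.00196 s.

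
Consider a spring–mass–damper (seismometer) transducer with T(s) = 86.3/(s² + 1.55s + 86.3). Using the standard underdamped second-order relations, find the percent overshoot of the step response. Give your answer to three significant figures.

%OS ≈ 76.9%

Matching coefficients with s² + 2ζω_n s + ω_n² gives ω_n² = 86.3 ⇒ ω_n = 9.29 rad/s, and ζ = 1.55/(2ω_n) = 0.0834.
%OS = 100 e^{−πζ/√(1−ζ²)} with ζ = 0.0834 gives 76.9%.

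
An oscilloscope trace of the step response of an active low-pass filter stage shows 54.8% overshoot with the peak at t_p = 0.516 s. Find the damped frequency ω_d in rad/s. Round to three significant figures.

t_p = π/ω_d, so ω_d = π/0.516 = 6.09 rad/s.

ω_d ≈ 6.09 rad/s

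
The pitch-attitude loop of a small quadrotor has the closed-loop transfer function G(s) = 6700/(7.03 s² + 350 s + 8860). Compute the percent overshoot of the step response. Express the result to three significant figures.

%OS ≈ 4.55%

Dividing through by 7.03: denominator becomes s² + 49.79 s + 1260.
So ω_n = √1260 = 35.5 rad/s and ζ = 49.79/(2·35.5) = 0.701.
Overshoot: exp(−π·0.701/√(1−0.701²)) = 0.0455, i.e. 4.55%.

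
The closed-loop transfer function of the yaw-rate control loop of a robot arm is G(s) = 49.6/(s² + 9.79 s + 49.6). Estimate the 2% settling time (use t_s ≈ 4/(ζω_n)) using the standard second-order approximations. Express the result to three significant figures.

t_s ≈ 0.817 s

Comparing the denominator to s² + 2ζω_n s + ω_n²: ω_n = √49.6 = 7.04 rad/s, and 2ζω_n = 9.79 so ζ = 9.79/(2·7.04) = 0.695.
t_s ≈ 4/(ζω_n) = 4/(0.695·7.04) = 0.817 s.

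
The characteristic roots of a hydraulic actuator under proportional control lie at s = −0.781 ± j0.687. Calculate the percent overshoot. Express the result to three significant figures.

|pole| = ω_n = √(0.781² + 0.687²) = 1.04 rad/s; ζ = cos θ = σ/ω_n = 0.751.
%OS = 100·exp(−πζ/√(1−ζ²)) = 2.81%.

%OS ≈ 2.81%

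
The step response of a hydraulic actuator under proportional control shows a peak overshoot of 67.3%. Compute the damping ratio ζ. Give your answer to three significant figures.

Inverting the overshoot relation: ζ = |ln 0.673|/√(π² + ln²0.673) = 0.125.

ζ ≈ 0.125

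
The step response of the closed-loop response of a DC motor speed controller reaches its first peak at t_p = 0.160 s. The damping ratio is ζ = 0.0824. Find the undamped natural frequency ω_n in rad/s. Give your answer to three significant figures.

Peak time t_p = π/ω_d, so ω_d = π/t_p = π/0.160 = 19.6 rad/s.
ω_n = ω_d/√(1−ζ²) = 19.6/√0.993 = 19.7 rad/s.

ω_n ≈ 19.7 rad/s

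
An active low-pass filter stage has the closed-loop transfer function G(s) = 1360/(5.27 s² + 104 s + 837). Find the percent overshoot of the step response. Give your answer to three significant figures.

Dividing through by 5.27: denominator becomes s² + 19.73 s + 158.8.
So ω_n = √158.8 = 12.6 rad/s and ζ = 19.73/(2·12.6) = 0.783.
%OS = 100 e^{−πζ/√(1−ζ²)} with ζ = 0.783 gives 1.92%.

%OS ≈ 1.92%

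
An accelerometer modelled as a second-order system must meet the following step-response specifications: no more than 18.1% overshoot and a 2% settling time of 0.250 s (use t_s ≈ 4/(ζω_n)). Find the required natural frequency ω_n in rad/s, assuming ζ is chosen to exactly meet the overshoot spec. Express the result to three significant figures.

From %OS = 100·exp(−πζ/√(1−ζ²)), invert to get ζ = −ln(OS)/√(π² + ln²(OS)) with OS = 0.181.
−ln 0.181 = 1.709, so ζ = 1.709/√(π² + 2.922) = 0.478.
From t_s ≈ 4/(ζω_n): ω_n = 4/(ζ·t_s) = 4/(0.478·0.250) = 33.5 rad/s.

ω_n ≈ 33.5 rad/s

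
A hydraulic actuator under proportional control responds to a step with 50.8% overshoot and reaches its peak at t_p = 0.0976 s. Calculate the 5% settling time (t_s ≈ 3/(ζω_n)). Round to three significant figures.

ζ from %OS: ζ = |ln 0.508|/√(π²+ln²0.508) = 0.211.
From t_p = π/ω_d, ω_d = π/0.0976 = 32.2 rad/s, so ω_n = ω_d/√(1−ζ²) = 32.9 rad/s.
t_s ≈ 3/(ζω_n) = 3/(0.211·32.9) = 0.432 s.

t_s ≈ 0.432 s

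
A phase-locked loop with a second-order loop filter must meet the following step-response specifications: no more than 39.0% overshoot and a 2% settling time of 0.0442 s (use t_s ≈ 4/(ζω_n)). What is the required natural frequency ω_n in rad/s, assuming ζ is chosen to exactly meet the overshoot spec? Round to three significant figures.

ω_n ≈ 315 rad/s

From %OS = 100·exp(−πζ/√(1−ζ²)), invert to get ζ = −ln(OS)/√(π² + ln²(OS)) with OS = 0.390.
−ln 0.390 = 0.9416, so ζ = 0.9416/√(π² + 0.8866) = 0.287.
Then ω_n = 4/(ζ t_s) = 4/(0.287 × 0.0442) = 315 rad/s.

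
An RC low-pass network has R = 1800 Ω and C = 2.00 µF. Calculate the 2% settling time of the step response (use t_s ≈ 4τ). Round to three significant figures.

τ = RC = 1800 × 2.00 µF = 0.00360 s.
t_s ≈ 4τ = 0.0144 s.

t_s ≈ 0.0144 s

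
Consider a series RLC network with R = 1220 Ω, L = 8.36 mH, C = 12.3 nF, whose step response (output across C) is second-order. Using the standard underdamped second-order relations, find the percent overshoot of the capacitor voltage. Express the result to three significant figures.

%OS ≈ 3.16%

For a series RLC circuit (capacitor voltage as output), ω_n = 1/√(LC) = 1/√(8.36 mH · 12.3 nF) = 98600 rad/s.
ζ = (R/2)·√(C/L) = (1220/2)·√(12.3 nF/8.36 mH) = 0.740.
%OS = 100 e^{−πζ/√(1−ζ²)} with ζ = 0.740 gives 3.16%.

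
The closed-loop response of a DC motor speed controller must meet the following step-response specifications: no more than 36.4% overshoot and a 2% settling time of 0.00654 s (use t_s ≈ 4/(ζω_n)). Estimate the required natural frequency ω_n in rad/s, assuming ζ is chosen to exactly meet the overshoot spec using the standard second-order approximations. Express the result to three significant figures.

ζ = −ln(OS)/√(π² + (ln OS)²). With OS = 0.364, ln OS = −1.011 and ζ = 1.011/3.300 = 0.306.
From t_s ≈ 4/(ζω_n): ω_n = 4/(ζ·t_s) = 4/(0.306·0.00654) = 2000 rad/s.

ω_n ≈ 2000 rad/s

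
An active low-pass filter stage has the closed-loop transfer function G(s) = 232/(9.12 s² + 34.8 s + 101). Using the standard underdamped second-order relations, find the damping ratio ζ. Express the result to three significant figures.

ζ ≈ 0.573

Dividing through by 9.12: denominator becomes s² + 3.816 s + 11.07.
So ω_n = √11.07 = 3.33 rad/s and ζ = 3.816/(2·3.33) = 0.573.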